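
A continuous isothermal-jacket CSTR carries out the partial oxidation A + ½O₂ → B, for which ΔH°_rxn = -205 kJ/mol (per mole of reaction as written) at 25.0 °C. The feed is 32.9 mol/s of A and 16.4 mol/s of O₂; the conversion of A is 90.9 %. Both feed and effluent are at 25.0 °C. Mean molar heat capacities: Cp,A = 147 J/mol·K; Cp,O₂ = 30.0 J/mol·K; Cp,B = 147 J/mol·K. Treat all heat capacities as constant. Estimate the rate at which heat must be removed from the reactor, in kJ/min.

Q_out = 368000 kJ/min

Extent of reaction ξ = 0.909 × 32.9 = 29.906 mol/s
Reaction term: ξ·ΔH°_rxn = 29.906 × -205 = -6130.8 kJ/s
Q = ΔH = -6130.8 kJ/s = -6130.8 kW
Heat removed = 367850 kJ/min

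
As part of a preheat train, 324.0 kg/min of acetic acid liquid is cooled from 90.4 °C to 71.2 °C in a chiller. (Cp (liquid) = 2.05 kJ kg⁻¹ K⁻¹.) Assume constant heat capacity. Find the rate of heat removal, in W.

Q = ṁ·Cp·ΔT = 324.0 × 2.05 × (71.2 − 90.4) = -12753 kJ/min
Converting: 12753 / 60 s = 212.54 kW
Cooling duty = 212540 W

Q_c = 213000 W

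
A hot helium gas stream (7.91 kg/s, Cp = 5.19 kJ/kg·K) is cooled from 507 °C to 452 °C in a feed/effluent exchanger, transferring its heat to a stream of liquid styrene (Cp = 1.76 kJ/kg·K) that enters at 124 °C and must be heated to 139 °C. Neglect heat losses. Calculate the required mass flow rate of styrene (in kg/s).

Heat released by hot stream: Q = 7.91 × 5.19 × (507 − 452) = 2257.9 kJ/s
Energy balance on cold side (adiabatic exchanger): Q = ṁ_c·Cp_c·(T_c,out − T_c,in)
ṁ_c = 2257.9 / [1.76 × (139 − 124)] = 85.527 kg/s

ṁ_c = 85.5 kg/s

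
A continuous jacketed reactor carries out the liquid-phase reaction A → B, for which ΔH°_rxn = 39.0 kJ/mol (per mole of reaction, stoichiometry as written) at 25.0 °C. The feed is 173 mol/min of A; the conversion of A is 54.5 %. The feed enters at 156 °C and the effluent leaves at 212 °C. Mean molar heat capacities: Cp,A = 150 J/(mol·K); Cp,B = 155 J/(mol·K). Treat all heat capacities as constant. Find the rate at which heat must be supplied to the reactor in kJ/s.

Q_in = 87.0 kJ/s

Extent of reaction ξ = 0.545 × 173 = 94.285 mol/min
Reaction term: ξ·ΔH°_rxn = 94.285 × 39.0 = 3677.1 kJ/min
Sensible, feed 156→25 °C: -3399.4 kJ/min
Outlet flows (mol/min): A 78.715, B 94.285
Sensible, products 25→212 °C: 4940.8 kJ/min
Q = ΔH = 5218.5 kJ/min = 86.975 kW
Heat supplied = 86.975 kJ/s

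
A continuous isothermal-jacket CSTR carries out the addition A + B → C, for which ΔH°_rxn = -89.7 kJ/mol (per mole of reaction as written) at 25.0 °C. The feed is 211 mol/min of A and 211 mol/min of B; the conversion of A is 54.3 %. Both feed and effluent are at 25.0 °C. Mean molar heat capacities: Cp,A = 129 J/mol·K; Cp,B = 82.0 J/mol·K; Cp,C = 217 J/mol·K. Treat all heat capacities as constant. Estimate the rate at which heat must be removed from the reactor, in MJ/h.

Extent of reaction ξ = 0.543 × 211 = 114.57 mol/min
Reaction term: ξ·ΔH°_rxn = 114.57 × -89.7 = -10277 kJ/min
Q = ΔH = -10277 kJ/min = -171.29 kW
Heat removed = 616.63 MJ/h

Q_out = 617 MJ/h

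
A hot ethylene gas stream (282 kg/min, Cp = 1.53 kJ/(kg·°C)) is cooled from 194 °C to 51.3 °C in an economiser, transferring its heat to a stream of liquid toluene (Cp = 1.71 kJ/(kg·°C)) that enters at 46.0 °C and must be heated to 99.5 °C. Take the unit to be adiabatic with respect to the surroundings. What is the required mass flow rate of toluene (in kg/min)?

Heat released by hot stream: Q = 282 × 1.53 × (194 − 51.3) = 61569 kJ/min
Energy balance on cold side (adiabatic exchanger): Q = ṁ_c·Cp_c·(T_c,out − T_c,in)
ṁ_c = 61569 / [1.71 × (99.5 − 46.0)] = 673 kg/min

ṁ_c = 673 kg/min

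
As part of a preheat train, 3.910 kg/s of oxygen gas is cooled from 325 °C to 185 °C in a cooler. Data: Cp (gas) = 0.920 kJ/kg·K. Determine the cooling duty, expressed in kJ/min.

Q = ṁ·Cp·ΔT = 3.910 × 0.920 × (185 − 325) = -503.61 kJ/s
Cooling duty = 30216 kJ/min

Q_c = 30200 kJ/min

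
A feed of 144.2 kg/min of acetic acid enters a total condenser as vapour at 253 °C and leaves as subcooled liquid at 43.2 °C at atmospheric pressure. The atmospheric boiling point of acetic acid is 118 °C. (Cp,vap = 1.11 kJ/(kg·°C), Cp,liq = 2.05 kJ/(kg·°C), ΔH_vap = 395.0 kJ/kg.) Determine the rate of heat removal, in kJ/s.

vapour 253→118 °C: -149.85 kJ/kg
condensation at 118 °C: -395 kJ/kg
liquid 118→43.2 °C: -153.34 kJ/kg
Δh = -149.85 + -395 + -153.34 = -698.19 kJ/kg
Q = ṁ·Δh = 144.2 kg/min × -698.19 kJ/kg = -100680 kJ/min
|Q| = 1678 kW

Q_c = 1680 kJ/s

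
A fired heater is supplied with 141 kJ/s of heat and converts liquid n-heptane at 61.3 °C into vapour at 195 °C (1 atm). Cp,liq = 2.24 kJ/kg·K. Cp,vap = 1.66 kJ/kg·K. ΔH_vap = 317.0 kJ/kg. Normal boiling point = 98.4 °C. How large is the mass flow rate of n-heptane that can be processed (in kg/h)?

ṁ = 906 kg/h

Δh = 2.24×(98.4−61.3) + 317.0 + 1.66×(195−98.4) = 560.46 kJ/kg
Q = 141 kJ/s = 141 kJ/s = 507600 kJ/h
ṁ = Q/Δh = 507600 / 560.46 = 905.68 kg/h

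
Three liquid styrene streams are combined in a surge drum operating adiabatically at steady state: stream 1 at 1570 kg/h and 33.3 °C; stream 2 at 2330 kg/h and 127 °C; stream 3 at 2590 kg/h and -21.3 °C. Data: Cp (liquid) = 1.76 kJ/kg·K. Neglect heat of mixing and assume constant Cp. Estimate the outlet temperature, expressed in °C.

No heat crosses the boundary, so H_out = H_in.
T_out = Σ ṁᵢCp,ᵢTᵢ / Σ ṁᵢCp,ᵢ
      = 515720 / 11422 = 45.15 °C

T_out = 45.2 °C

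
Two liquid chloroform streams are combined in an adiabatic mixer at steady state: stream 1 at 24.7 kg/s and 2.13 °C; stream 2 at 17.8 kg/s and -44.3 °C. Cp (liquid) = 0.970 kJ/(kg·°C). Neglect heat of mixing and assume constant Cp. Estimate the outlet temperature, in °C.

No heat crosses the boundary, so H_out = H_in.
Σ ṁᵢCp,ᵢTᵢ = 24.7×0.970×2.13 + 17.8×0.970×-44.3 = -713.85
Σ ṁᵢCp,ᵢ = 24.7×0.970 + 17.8×0.970 = 41.225
T_out = -713.85 / 41.225 = -17.316 °C

T_out = -17.3 °C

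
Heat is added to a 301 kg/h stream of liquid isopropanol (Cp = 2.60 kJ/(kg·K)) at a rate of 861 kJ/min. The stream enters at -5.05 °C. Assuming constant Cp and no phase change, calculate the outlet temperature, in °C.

T_out = 61.0 °C

Q = 861 kJ/min = 51660 kJ/h
ΔT = Q/(ṁ·Cp) = 51660/(301×2.60) = 66.011 K
T_out = -5.05 + 66.011 = 60.961 °C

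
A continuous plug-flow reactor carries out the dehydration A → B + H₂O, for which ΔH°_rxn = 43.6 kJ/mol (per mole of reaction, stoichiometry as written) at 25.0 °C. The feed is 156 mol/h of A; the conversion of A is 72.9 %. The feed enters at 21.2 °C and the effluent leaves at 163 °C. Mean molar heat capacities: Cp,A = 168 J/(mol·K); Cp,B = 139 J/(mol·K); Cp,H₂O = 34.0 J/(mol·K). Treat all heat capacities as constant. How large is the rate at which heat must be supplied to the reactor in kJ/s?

Extent of reaction ξ = 0.729 × 156 = 113.72 mol/h
Reaction term: ξ·ΔH°_rxn = 113.72 × 43.6 = 4958.4 kJ/h
Sensible, feed 21.2→25 °C: 99.59 kJ/h
Outlet flows (mol/h): A 42.276, B 113.72, H₂O 113.72
Sensible, products 25→163 °C: 3695.2 kJ/h
Q = ΔH = 8753.1 kJ/h = 2.4314 kW
Heat supplied = 2.4314 kJ/s

Q_in = 2.43 kJ/s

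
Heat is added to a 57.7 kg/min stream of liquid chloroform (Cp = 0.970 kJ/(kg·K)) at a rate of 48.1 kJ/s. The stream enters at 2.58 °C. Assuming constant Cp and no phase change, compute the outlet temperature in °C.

T_out = 54.1 °C

Q = 48.1 kJ/s = 2886 kJ/min
ΔT = Q/(ṁ·Cp) = 2886/(57.7×0.970) = 51.564 K
T_out = 2.58 + 51.564 = 54.144 °C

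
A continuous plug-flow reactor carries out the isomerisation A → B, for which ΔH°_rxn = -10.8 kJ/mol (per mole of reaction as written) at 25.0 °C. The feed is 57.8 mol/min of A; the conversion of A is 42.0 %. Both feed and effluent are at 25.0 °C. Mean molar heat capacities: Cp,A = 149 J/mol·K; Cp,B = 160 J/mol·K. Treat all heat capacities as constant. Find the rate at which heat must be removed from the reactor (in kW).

Q_out = 4.37 kW

Extent of reaction ξ = 0.420 × 57.8 = 24.276 mol/min
Reaction term: ξ·ΔH°_rxn = 24.276 × -10.8 = -262.18 kJ/min
Q = ΔH = -262.18 kJ/min = -4.3697 kW
Heat removed = 4.3697 kW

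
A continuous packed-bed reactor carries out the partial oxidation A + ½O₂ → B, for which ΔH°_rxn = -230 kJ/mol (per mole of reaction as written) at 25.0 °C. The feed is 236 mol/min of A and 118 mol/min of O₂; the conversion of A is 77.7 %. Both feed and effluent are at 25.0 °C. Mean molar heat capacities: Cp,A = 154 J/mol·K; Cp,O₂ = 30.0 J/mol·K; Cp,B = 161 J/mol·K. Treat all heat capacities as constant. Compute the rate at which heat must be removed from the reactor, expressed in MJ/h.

Extent of reaction ξ = 0.777 × 236 = 183.37 mol/min
Reaction term: ξ·ΔH°_rxn = 183.37 × -230 = -42176 kJ/min
Q = ΔH = -42176 kJ/min = -702.93 kW
Heat removed = 2530.5 MJ/h

Q_out = 2530 MJ/h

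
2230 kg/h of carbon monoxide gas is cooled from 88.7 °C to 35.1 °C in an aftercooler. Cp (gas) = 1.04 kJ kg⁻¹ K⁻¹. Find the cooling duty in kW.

Q = ṁ·Cp·ΔT = 2230 × 1.04 × (35.1 − 88.7) = -124310 kJ/h
Converting: 124310 / 3600 s = 34.53 kW

Q_c = 34.5 kW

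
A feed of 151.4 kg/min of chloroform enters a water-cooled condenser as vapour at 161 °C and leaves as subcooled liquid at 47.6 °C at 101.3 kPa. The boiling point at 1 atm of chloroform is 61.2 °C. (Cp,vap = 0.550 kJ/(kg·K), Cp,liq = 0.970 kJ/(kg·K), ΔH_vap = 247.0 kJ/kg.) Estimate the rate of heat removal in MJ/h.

Q_c = 2860 MJ/h

vapour 161→61.2 °C: -54.89 kJ/kg
condensation at 61.2 °C: -247 kJ/kg
liquid 61.2→47.6 °C: -13.192 kJ/kg
Δh = -54.89 + -247 + -13.192 = -315.08 kJ/kg
Q = ṁ·Δh = 151.4 kg/min × -315.08 kJ/kg = -47703 kJ/min
|Q| = 795.06 kW = 2862.2 MJ/h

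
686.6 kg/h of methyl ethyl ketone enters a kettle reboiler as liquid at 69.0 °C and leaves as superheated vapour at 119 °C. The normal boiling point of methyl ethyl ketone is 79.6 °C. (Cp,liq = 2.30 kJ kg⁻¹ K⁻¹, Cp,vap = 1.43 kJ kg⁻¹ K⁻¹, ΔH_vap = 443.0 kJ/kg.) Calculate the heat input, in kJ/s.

Q = 99.9 kJ/s

liquid 69.0→79.6 °C: 24.38 kJ/kg
vaporisation at 79.6 °C: 443 kJ/kg
vapour 79.6→119 °C: 56.342 kJ/kg
Δh = 24.38 + 443 + 56.342 = 523.72 kJ/kg
Q = ṁ·Δh = 686.6 kg/h × 523.72 kJ/kg = 359590 kJ/h
|Q| = 99.885 kW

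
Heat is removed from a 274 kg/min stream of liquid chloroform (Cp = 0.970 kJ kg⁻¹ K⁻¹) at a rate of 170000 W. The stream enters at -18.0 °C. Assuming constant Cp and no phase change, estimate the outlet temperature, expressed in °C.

T_out = -56.4 °C

Q = 170000 W = 10200 kJ/min
ΔT = Q/(ṁ·Cp) = 10200/(274×0.970) = 38.378 K
T_out = -18.0 − 38.378 = -56.378 °C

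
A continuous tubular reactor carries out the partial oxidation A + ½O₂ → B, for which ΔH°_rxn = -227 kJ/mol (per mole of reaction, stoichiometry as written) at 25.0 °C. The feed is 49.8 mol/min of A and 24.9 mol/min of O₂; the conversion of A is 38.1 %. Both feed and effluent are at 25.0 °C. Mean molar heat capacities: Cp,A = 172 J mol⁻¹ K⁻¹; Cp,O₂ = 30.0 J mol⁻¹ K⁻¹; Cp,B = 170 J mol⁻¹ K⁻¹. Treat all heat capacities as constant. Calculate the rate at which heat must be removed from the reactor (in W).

Q_out = 71800 W

Extent of reaction ξ = 0.381 × 49.8 = 18.974 mol/min
Reaction term: ξ·ΔH°_rxn = 18.974 × -227 = -4307.1 kJ/min
Q = ΔH = -4307.1 kJ/min = -71.784 kW
Heat removed = 71784 W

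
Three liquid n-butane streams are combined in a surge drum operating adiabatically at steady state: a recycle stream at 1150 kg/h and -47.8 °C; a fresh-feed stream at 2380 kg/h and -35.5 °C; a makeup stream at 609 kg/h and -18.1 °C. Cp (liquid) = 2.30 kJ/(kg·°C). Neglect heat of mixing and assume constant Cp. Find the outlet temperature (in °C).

T_out = -36.4 °C

Energy balance with Q = 0: Σ ṁᵢCp,ᵢ(T_out − Tᵢ) = 0
T_out = Σ ṁᵢCp,ᵢTᵢ / Σ ṁᵢCp,ᵢ
      = -346110 / 9519.7 = -36.357 °C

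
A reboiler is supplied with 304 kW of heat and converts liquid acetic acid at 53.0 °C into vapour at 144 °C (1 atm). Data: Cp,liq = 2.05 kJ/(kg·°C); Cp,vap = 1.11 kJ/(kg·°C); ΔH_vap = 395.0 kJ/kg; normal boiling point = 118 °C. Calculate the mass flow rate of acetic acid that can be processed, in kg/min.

ṁ = 32.7 kg/min

Δh = 2.05×(118−53.0) + 395.0 + 1.11×(144−118) = 557.11 kJ/kg
Q = 304 kW = 304 kJ/s = 18240 kJ/min
ṁ = Q/Δh = 18240 / 557.11 = 32.74 kg/min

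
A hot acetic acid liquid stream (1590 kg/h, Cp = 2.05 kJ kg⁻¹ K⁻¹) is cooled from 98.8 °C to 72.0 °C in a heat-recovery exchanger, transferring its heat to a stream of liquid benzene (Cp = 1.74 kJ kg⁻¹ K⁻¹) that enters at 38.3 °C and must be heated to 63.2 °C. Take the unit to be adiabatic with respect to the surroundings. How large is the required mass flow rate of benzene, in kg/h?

ṁ_c = 2020 kg/h

Heat released by hot stream: Q = 1590 × 2.05 × (98.8 − 72.0) = 87355 kJ/h
Energy balance on cold side (adiabatic exchanger): Q = ṁ_c·Cp_c·(T_c,out − T_c,in)
ṁ_c = 87355 / [1.74 × (63.2 − 38.3)] = 2016.2 kg/h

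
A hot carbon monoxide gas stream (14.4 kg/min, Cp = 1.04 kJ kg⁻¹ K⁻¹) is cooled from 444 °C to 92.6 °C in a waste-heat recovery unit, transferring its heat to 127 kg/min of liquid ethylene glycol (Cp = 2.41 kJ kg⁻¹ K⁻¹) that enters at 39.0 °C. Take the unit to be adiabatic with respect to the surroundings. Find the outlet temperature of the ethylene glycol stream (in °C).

Heat released by hot stream: Q = 14.4 × 1.04 × (444 − 92.6) = 5262.6 kJ/min
Energy balance on cold side (adiabatic exchanger): Q = ṁ_c·Cp_c·(T_c,out − T_c,in)
T_c,out = 39.0 + 5262.6/(127 × 2.41) = 56.194 °C

T_c,out = 56.2 °C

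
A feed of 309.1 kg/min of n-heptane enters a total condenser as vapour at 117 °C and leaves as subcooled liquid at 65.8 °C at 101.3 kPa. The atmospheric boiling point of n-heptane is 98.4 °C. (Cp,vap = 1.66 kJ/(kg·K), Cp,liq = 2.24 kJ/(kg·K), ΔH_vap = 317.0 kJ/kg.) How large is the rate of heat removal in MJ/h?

vapour 117→98.4 °C: -30.876 kJ/kg
condensation at 98.4 °C: -317 kJ/kg
liquid 98.4→65.8 °C: -73.024 kJ/kg
Δh = -30.876 + -317 + -73.024 = -420.9 kJ/kg
Q = ṁ·Δh = 309.1 kg/min × -420.9 kJ/kg = -130100 kJ/min
|Q| = 2168.3 kW = 7806 MJ/h

Q_c = 7810 MJ/h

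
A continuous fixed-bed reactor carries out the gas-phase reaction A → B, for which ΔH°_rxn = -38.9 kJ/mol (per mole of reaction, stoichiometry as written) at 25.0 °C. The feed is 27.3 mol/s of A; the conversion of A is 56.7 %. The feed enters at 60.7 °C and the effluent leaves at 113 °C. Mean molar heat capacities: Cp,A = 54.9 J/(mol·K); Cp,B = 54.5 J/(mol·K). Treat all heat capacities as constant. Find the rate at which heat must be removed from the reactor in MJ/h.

Extent of reaction ξ = 0.567 × 27.3 = 15.479 mol/s
Reaction term: ξ·ΔH°_rxn = 15.479 × -38.9 = -602.14 kJ/s
Sensible, feed 60.7→25 °C: -53.506 kJ/s
Outlet flows (mol/s): A 11.821, B 15.479
Sensible, products 25→113 °C: 131.35 kJ/s
Q = ΔH = -524.3 kJ/s = -524.3 kW
Heat removed = 1887.5 MJ/h

Q_out = 1890 MJ/h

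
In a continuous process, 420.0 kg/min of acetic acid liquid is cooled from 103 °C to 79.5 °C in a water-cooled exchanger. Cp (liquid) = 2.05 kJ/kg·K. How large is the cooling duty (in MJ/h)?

Q_c = 1210 MJ/h

Q = ṁ·Cp·ΔT = 420.0 × 2.05 × (79.5 − 103) = -20233 kJ/min
Converting: 20233 / 60 s = 337.22 kW
Cooling duty = 1214 MJ/h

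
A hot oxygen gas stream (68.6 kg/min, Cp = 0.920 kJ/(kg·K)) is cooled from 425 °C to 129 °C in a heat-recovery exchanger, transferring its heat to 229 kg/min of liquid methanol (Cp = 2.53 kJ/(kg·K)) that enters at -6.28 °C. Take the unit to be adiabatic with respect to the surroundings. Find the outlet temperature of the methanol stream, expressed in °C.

T_c,out = 26.0 °C

Heat released by hot stream: Q = 68.6 × 0.920 × (425 − 129) = 18681 kJ/min
Energy balance on cold side (adiabatic exchanger): Q = ṁ_c·Cp_c·(T_c,out − T_c,in)
T_c,out = -6.28 + 18681/(229 × 2.53) = 25.964 °C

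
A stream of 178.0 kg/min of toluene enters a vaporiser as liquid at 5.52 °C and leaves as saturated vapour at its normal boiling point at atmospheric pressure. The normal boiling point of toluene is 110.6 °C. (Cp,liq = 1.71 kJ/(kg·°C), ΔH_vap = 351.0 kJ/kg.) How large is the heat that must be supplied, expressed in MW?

Q = 1.57 MW

liquid 5.52→110.6 °C: 179.69 kJ/kg
vaporisation at 110.6 °C: 351 kJ/kg
Δh = 179.69 + 351 = 530.69 kJ/kg
Q = ṁ·Δh = 178.0 kg/min × 530.69 kJ/kg = 94462 kJ/min
|Q| = 1574.4 kW = 1.5744 MW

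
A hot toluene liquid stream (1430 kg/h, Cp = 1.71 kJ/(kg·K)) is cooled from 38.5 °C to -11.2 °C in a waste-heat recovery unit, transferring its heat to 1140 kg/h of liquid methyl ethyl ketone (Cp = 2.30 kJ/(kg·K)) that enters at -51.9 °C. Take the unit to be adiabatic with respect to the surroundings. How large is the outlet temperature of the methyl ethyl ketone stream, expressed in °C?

T_c,out = -5.55 °C

Heat released by hot stream: Q = 1430 × 1.71 × (38.5 − -11.2) = 121530 kJ/h
Energy balance on cold side (adiabatic exchanger): Q = ṁ_c·Cp_c·(T_c,out − T_c,in)
T_c,out = -51.9 + 121530/(1140 × 2.30) = -5.5493 °C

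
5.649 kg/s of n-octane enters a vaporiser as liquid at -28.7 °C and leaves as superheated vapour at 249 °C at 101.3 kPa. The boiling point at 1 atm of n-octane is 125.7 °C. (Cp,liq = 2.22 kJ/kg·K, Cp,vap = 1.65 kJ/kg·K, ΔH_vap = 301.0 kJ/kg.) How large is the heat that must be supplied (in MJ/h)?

liquid -28.7→125.7 °C: 342.77 kJ/kg
vaporisation at 125.7 °C: 301 kJ/kg
vapour 125.7→249 °C: 203.44 kJ/kg
Δh = 342.77 + 301 + 203.44 = 847.21 kJ/kg
Q = ṁ·Δh = 5.649 kg/s × 847.21 kJ/kg = 4785.9 kJ/s
|Q| = 4785.9 kW = 17229 MJ/h

Q = 17200 MJ/h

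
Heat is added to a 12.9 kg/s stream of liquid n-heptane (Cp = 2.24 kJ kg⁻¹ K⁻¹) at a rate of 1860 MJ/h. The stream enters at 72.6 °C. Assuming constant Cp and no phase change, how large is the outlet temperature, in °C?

Q = 1860 MJ/h = 516.67 kJ/s
ΔT = Q/(ṁ·Cp) = 516.67/(12.9×2.24) = 17.88 K
T_out = 72.6 + 17.88 = 90.48 °C

T_out = 90.5 °C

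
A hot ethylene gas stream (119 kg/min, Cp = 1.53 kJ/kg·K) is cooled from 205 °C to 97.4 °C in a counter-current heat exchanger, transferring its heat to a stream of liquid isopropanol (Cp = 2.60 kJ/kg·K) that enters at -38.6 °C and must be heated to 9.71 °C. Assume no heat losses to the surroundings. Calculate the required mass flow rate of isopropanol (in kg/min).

Heat released by hot stream: Q = 119 × 1.53 × (205 − 97.4) = 19591 kJ/min
Energy balance on cold side (adiabatic exchanger): Q = ṁ_c·Cp_c·(T_c,out − T_c,in)
ṁ_c = 19591 / [2.60 × (9.71 − -38.6)] = 155.97 kg/min

ṁ_c = 156 kg/min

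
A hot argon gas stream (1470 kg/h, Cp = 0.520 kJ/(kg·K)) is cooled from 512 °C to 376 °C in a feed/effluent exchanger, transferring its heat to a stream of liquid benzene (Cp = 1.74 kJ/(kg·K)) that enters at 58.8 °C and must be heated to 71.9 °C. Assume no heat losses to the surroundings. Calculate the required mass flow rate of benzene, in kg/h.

ṁ_c = 4560 kg/h

Heat released by hot stream: Q = 1470 × 0.520 × (512 − 376) = 103960 kJ/h
Energy balance on cold side (adiabatic exchanger): Q = ṁ_c·Cp_c·(T_c,out − T_c,in)
ṁ_c = 103960 / [1.74 × (71.9 − 58.8)] = 4560.8 kg/h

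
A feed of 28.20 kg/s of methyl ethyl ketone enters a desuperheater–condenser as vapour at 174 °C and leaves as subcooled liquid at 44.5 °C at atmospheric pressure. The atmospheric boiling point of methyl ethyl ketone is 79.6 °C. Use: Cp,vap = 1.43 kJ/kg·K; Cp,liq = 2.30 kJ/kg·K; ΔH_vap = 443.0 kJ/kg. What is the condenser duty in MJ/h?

vapour 174→79.6 °C: -134.99 kJ/kg
condensation at 79.6 °C: -443 kJ/kg
liquid 79.6→44.5 °C: -80.73 kJ/kg
Δh = -134.99 + -443 + -80.73 = -658.72 kJ/kg
Q = ṁ·Δh = 28.20 kg/s × -658.72 kJ/kg = -18576 kJ/s
|Q| = 18576 kW = 66873 MJ/h

Q_c = 66900 MJ/h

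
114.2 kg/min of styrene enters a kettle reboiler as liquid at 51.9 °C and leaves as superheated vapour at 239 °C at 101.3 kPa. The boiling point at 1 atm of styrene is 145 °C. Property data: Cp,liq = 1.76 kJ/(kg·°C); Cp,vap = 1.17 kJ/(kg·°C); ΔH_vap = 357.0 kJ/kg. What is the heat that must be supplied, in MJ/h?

Q = 4320 MJ/h

liquid 51.9→145 °C: 163.86 kJ/kg
vaporisation at 145 °C: 357 kJ/kg
vapour 145→239 °C: 109.98 kJ/kg
Δh = 163.86 + 357 + 109.98 = 630.84 kJ/kg
Q = ṁ·Δh = 114.2 kg/min × 630.84 kJ/kg = 72041 kJ/min
|Q| = 1200.7 kW = 4322.5 MJ/h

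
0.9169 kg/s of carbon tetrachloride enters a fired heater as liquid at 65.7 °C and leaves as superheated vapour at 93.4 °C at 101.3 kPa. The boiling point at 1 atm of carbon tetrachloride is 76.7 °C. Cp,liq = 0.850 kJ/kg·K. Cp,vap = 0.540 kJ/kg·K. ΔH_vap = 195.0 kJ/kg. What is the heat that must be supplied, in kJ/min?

liquid 65.7→76.7 °C: 9.35 kJ/kg
vaporisation at 76.7 °C: 195 kJ/kg
vapour 76.7→93.4 °C: 9.018 kJ/kg
Δh = 9.35 + 195 + 9.018 = 213.37 kJ/kg
Q = ṁ·Δh = 0.9169 kg/s × 213.37 kJ/kg = 195.64 kJ/s
|Q| = 195.64 kW = 11738 kJ/min

Q = 11700 kJ/min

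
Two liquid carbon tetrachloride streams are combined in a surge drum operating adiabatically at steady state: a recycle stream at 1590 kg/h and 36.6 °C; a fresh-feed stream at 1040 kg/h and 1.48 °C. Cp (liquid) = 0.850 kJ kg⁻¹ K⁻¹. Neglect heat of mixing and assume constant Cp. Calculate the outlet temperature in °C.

Energy balance with Q = 0: Σ ṁᵢCp,ᵢ(T_out − Tᵢ) = 0
T_out = Σ ṁᵢCp,ᵢTᵢ / Σ ṁᵢCp,ᵢ
      = 50773 / 2235.5 = 22.712 °C

T_out = 22.7 °C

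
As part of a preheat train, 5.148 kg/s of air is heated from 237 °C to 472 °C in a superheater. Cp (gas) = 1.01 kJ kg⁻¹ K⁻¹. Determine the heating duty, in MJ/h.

Q = 4400 MJ/h

Q = ṁ·Cp·ΔT = 5.148 × 1.01 × (472 − 237) = 1221.9 kJ/s
Heating duty = 4398.8 MJ/h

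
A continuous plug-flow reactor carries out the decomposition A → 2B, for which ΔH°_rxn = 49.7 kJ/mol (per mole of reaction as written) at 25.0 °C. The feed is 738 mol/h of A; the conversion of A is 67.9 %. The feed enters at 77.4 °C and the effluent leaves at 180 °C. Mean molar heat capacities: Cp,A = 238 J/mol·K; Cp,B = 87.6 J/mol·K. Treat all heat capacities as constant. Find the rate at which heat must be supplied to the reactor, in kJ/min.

Q_in = 634 kJ/min

Extent of reaction ξ = 0.679 × 738 = 501.1 mol/h
Reaction term: ξ·ΔH°_rxn = 501.1 × 49.7 = 24905 kJ/h
Sensible, feed 77.4→25 °C: -9203.7 kJ/h
Outlet flows (mol/h): A 236.9, B 1002.2
Sensible, products 25→180 °C: 22347 kJ/h
Q = ΔH = 38048 kJ/h = 10.569 kW
Heat supplied = 634.14 kJ/min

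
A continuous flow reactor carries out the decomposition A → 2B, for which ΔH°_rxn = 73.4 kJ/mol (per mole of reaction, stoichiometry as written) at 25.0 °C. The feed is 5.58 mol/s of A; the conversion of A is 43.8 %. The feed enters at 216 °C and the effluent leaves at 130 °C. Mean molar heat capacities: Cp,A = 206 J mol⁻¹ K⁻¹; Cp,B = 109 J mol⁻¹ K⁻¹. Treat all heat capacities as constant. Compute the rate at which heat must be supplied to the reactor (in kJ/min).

Q_in = 5020 kJ/min

Extent of reaction ξ = 0.438 × 5.58 = 2.444 mol/s
Reaction term: ξ·ΔH°_rxn = 2.444 × 73.4 = 179.39 kJ/s
Sensible, feed 216→25 °C: -219.55 kJ/s
Outlet flows (mol/s): A 3.136, B 4.8881
Sensible, products 25→130 °C: 123.77 kJ/s
Q = ΔH = 83.617 kJ/s = 83.617 kW
Heat supplied = 5017 kJ/min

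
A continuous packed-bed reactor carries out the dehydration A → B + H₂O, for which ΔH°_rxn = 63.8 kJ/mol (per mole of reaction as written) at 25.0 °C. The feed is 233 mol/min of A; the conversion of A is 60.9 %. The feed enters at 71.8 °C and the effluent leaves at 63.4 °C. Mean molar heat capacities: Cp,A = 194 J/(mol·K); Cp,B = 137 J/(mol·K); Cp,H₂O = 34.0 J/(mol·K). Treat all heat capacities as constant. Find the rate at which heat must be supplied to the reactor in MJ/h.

Extent of reaction ξ = 0.609 × 233 = 141.9 mol/min
Reaction term: ξ·ΔH°_rxn = 141.9 × 63.8 = 9053 kJ/min
Sensible, feed 71.8→25 °C: -2115.5 kJ/min
Outlet flows (mol/min): A 91.103, B 141.9, H₂O 141.9
Sensible, products 25→63.4 °C: 1610.4 kJ/min
Q = ΔH = 8548 kJ/min = 142.47 kW
Heat supplied = 512.88 MJ/h

Q_in = 513 MJ/h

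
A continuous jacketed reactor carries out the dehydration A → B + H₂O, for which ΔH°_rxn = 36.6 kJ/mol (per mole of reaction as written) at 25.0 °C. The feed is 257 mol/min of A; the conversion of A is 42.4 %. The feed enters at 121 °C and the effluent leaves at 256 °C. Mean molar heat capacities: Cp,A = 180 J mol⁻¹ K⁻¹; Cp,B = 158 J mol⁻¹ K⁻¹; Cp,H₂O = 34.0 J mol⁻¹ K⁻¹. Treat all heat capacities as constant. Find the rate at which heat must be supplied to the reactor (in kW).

Q_in = 176 kW

Extent of reaction ξ = 0.424 × 257 = 108.97 mol/min
Reaction term: ξ·ΔH°_rxn = 108.97 × 36.6 = 3988.2 kJ/min
Sensible, feed 121→25 °C: -4441 kJ/min
Outlet flows (mol/min): A 148.03, B 108.97, H₂O 108.97
Sensible, products 25→256 °C: 10988 kJ/min
Q = ΔH = 10535 kJ/min = 175.59 kW
Heat supplied = 175.59 kW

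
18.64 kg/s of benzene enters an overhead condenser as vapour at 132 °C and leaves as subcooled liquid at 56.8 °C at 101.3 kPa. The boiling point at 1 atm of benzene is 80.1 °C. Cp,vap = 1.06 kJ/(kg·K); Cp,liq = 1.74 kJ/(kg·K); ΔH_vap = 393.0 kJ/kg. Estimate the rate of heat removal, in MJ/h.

vapour 132→80.1 °C: -55.014 kJ/kg
condensation at 80.1 °C: -393 kJ/kg
liquid 80.1→56.8 °C: -40.542 kJ/kg
Δh = -55.014 + -393 + -40.542 = -488.56 kJ/kg
Q = ṁ·Δh = 18.64 kg/s × -488.56 kJ/kg = -9106.7 kJ/s
|Q| = 9106.7 kW = 32784 MJ/h

Q_c = 32800 MJ/h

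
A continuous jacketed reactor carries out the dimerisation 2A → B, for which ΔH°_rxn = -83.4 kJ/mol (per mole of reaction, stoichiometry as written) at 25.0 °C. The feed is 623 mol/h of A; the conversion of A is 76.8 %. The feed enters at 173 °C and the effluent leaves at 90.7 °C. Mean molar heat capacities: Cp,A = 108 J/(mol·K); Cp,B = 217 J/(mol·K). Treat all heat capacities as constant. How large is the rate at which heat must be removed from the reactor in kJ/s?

Extent of reaction ξ = 0.768 × 623 / 2 = 239.23 mol/h
Reaction term: ξ·ΔH°_rxn = 239.23 × -83.4 = -19952 kJ/h
Sensible, feed 173→25 °C: -9958 kJ/h
Outlet flows (mol/h): A 144.54, B 239.23
Sensible, products 25→90.7 °C: 4436.3 kJ/h
Q = ΔH = -25474 kJ/h = -7.076 kW
Heat removed = 7.076 kJ/s

Q_out = 7.08 kJ/s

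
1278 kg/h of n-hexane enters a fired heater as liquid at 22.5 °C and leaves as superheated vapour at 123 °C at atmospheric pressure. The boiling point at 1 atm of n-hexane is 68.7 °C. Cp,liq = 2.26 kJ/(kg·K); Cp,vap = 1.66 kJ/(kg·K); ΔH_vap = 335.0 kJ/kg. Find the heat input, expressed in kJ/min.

Q = 11300 kJ/min

liquid 22.5→68.7 °C: 104.41 kJ/kg
vaporisation at 68.7 °C: 335 kJ/kg
vapour 68.7→123 °C: 90.138 kJ/kg
Δh = 104.41 + 335 + 90.138 = 529.55 kJ/kg
Q = ṁ·Δh = 1278 kg/h × 529.55 kJ/kg = 676760 kJ/h
|Q| = 187.99 kW = 11279 kJ/min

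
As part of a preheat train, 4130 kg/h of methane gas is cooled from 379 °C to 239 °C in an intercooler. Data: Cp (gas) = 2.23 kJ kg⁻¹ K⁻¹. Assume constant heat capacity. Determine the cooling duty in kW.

Q_c = 358 kW

Q = ṁ·Cp·ΔT = 4130 × 2.23 × (239 − 379) = -1.2894e+06 kJ/h
Converting: 1.2894e+06 / 3600 s = 358.16 kW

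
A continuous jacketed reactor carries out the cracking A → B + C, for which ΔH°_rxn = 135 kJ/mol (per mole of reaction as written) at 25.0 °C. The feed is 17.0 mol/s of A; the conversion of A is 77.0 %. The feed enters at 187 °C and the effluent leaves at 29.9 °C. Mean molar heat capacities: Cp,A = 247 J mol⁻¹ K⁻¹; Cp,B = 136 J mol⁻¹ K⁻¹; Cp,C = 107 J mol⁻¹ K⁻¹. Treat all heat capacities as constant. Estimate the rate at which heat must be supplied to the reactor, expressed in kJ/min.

Q_in = 66400 kJ/min

Extent of reaction ξ = 0.770 × 17.0 = 13.09 mol/s
Reaction term: ξ·ΔH°_rxn = 13.09 × 135 = 1767.2 kJ/s
Sensible, feed 187→25 °C: -680.24 kJ/s
Outlet flows (mol/s): A 3.91, B 13.09, C 13.09
Sensible, products 25→29.9 °C: 20.319 kJ/s
Q = ΔH = 1107.2 kJ/s = 1107.2 kW
Heat supplied = 66434 kJ/min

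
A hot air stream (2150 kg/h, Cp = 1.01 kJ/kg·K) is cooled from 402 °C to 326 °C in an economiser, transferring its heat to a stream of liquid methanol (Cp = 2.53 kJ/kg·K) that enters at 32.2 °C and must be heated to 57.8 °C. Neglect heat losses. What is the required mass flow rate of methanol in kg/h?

ṁ_c = 2550 kg/h

Heat released by hot stream: Q = 2150 × 1.01 × (402 − 326) = 165030 kJ/h
Energy balance on cold side (adiabatic exchanger): Q = ṁ_c·Cp_c·(T_c,out − T_c,in)
ṁ_c = 165030 / [2.53 × (57.8 − 32.2)] = 2548.1 kg/h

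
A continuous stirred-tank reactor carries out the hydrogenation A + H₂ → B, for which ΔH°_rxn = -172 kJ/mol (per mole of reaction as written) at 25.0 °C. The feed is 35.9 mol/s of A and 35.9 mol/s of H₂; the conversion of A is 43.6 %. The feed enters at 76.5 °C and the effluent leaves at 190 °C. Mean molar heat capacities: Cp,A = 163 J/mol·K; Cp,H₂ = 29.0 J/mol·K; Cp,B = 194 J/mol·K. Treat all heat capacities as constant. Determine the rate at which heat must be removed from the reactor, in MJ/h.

Extent of reaction ξ = 0.436 × 35.9 = 15.652 mol/s
Reaction term: ξ·ΔH°_rxn = 15.652 × -172 = -2692.2 kJ/s
Sensible, feed 76.5→25 °C: -354.98 kJ/s
Outlet flows (mol/s): A 20.248, H₂ 20.248, B 15.652
Sensible, products 25→190 °C: 1142.5 kJ/s
Q = ΔH = -1904.7 kJ/s = -1904.7 kW
Heat removed = 6857 MJ/h

Q_out = 6860 MJ/h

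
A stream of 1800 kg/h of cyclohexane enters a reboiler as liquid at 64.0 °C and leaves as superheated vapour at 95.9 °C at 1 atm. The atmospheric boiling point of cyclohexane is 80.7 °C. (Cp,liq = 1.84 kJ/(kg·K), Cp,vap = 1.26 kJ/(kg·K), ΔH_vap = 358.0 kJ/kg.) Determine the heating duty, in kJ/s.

Q = 204 kJ/s

liquid 64.0→80.7 °C: 30.728 kJ/kg
vaporisation at 80.7 °C: 358 kJ/kg
vapour 80.7→95.9 °C: 19.152 kJ/kg
Δh = 30.728 + 358 + 19.152 = 407.88 kJ/kg
Q = ṁ·Δh = 1800 kg/h × 407.88 kJ/kg = 734180 kJ/h
|Q| = 203.94 kW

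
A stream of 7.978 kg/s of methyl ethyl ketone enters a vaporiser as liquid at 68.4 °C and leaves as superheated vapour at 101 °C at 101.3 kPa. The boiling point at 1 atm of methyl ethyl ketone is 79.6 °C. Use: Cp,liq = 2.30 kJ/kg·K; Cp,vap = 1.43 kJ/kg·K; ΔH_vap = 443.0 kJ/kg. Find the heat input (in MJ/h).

Q = 14300 MJ/h

liquid 68.4→79.6 °C: 25.76 kJ/kg
vaporisation at 79.6 °C: 443 kJ/kg
vapour 79.6→101 °C: 30.602 kJ/kg
Δh = 25.76 + 443 + 30.602 = 499.36 kJ/kg
Q = ṁ·Δh = 7.978 kg/s × 499.36 kJ/kg = 3983.9 kJ/s
|Q| = 3983.9 kW = 14342 MJ/h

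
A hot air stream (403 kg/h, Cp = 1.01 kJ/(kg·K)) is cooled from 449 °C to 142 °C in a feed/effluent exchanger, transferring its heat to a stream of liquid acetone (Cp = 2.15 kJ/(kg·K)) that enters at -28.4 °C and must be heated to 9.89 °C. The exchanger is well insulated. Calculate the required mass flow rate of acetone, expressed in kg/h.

Heat released by hot stream: Q = 403 × 1.01 × (449 − 142) = 124960 kJ/h
Energy balance on cold side (adiabatic exchanger): Q = ṁ_c·Cp_c·(T_c,out − T_c,in)
ṁ_c = 124960 / [2.15 × (9.89 − -28.4)] = 1517.9 kg/h

ṁ_c = 1520 kg/h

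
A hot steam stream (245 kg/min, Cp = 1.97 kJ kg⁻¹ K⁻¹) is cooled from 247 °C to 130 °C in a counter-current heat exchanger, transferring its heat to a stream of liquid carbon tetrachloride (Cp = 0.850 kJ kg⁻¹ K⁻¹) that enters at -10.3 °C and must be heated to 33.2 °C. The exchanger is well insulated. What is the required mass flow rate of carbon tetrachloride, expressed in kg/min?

ṁ_c = 1530 kg/min

Heat released by hot stream: Q = 245 × 1.97 × (247 − 130) = 56470 kJ/min
Energy balance on cold side (adiabatic exchanger): Q = ṁ_c·Cp_c·(T_c,out − T_c,in)
ṁ_c = 56470 / [0.850 × (33.2 − -10.3)] = 1527.2 kg/min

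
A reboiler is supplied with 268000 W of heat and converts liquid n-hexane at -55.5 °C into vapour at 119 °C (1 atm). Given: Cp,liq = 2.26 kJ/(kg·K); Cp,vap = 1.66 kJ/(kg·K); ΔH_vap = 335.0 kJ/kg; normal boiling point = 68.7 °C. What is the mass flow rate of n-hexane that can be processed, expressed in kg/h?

ṁ = 1380 kg/h

Δh = 2.26×(68.7−-55.5) + 335.0 + 1.66×(119−68.7) = 699.19 kJ/kg
Q = 268000 W = 268 kJ/s = 964800 kJ/h
ṁ = Q/Δh = 964800 / 699.19 = 1379.9 kg/h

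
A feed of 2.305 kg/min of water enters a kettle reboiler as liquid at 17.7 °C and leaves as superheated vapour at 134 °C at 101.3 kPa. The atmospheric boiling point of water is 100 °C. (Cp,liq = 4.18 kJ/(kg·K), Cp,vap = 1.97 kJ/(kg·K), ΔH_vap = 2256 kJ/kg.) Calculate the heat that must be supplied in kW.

liquid 17.7→100 °C: 344.01 kJ/kg
vaporisation at 100 °C: 2256 kJ/kg
vapour 100→134 °C: 66.98 kJ/kg
Δh = 344.01 + 2256 + 66.98 = 2667 kJ/kg
Q = ṁ·Δh = 2.305 kg/min × 2667 kJ/kg = 6147.4 kJ/min
|Q| = 102.46 kW

Q = 102 kW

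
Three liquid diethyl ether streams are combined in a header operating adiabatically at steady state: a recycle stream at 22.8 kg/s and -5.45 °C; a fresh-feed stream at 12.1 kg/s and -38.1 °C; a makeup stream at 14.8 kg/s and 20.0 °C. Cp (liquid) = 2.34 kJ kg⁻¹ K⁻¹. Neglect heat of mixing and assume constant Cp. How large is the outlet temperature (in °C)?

Energy balance with Q = 0: Σ ṁᵢCp,ᵢ(T_out − Tᵢ) = 0
Σ ṁᵢCp,ᵢTᵢ = 22.8×2.34×-5.45 + 12.1×2.34×-38.1 + 14.8×2.34×20.0 = -676.89
Σ ṁᵢCp,ᵢ = 22.8×2.34 + 12.1×2.34 + 14.8×2.34 = 116.3
T_out = -676.89 / 116.3 = -5.8203 °C

T_out = -5.82 °C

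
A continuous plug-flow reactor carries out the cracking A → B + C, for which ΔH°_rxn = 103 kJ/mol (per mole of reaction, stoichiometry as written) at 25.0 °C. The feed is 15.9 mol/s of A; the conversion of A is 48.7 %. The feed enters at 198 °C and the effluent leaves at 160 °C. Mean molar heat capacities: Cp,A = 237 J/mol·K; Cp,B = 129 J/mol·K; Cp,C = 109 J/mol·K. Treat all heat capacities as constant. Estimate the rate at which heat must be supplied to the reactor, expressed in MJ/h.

Q_in = 2360 MJ/h

Extent of reaction ξ = 0.487 × 15.9 = 7.7433 mol/s
Reaction term: ξ·ΔH°_rxn = 7.7433 × 103 = 797.56 kJ/s
Sensible, feed 198→25 °C: -651.92 kJ/s
Outlet flows (mol/s): A 8.1567, B 7.7433, C 7.7433
Sensible, products 25→160 °C: 509.77 kJ/s
Q = ΔH = 655.41 kJ/s = 655.41 kW
Heat supplied = 2359.5 MJ/h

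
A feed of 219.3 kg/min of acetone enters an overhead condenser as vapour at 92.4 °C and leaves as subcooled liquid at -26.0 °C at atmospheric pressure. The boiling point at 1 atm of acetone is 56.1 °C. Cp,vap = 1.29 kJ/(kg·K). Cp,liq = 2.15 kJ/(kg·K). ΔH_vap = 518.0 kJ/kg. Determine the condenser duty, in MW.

Q_c = 2.71 MW

vapour 92.4→56.1 °C: -46.827 kJ/kg
condensation at 56.1 °C: -518 kJ/kg
liquid 56.1→-26.0 °C: -176.51 kJ/kg
Δh = -46.827 + -518 + -176.51 = -741.34 kJ/kg
Q = ṁ·Δh = 219.3 kg/min × -741.34 kJ/kg = -162580 kJ/min
|Q| = 2709.6 kW = 2.7096 MW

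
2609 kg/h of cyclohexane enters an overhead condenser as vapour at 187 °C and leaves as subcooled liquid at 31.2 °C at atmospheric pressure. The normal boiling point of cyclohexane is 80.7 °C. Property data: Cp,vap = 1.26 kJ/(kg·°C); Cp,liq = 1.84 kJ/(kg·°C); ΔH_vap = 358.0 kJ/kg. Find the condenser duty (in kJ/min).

Q_c = 25400 kJ/min

vapour 187→80.7 °C: -133.94 kJ/kg
condensation at 80.7 °C: -358 kJ/kg
liquid 80.7→31.2 °C: -91.08 kJ/kg
Δh = -133.94 + -358 + -91.08 = -583.02 kJ/kg
Q = ṁ·Δh = 2609 kg/h × -583.02 kJ/kg = -1.5211e+06 kJ/h
|Q| = 422.53 kW = 25352 kJ/min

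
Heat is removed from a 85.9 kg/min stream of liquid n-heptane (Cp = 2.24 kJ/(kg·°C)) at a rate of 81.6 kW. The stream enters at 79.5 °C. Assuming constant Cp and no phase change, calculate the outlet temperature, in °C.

Q = 81.6 kW = 4896 kJ/min
ΔT = Q/(ṁ·Cp) = 4896/(85.9×2.24) = 25.445 K
T_out = 79.5 − 25.445 = 54.055 °C

T_out = 54.1 °C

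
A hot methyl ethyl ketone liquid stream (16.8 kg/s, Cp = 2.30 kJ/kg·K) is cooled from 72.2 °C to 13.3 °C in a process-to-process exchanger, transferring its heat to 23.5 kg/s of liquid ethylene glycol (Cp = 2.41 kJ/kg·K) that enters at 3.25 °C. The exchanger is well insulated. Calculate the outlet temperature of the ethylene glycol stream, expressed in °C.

Heat released by hot stream: Q = 16.8 × 2.30 × (72.2 − 13.3) = 2275.9 kJ/s
Energy balance on cold side (adiabatic exchanger): Q = ṁ_c·Cp_c·(T_c,out − T_c,in)
T_c,out = 3.25 + 2275.9/(23.5 × 2.41) = 43.435 °C

T_c,out = 43.4 °C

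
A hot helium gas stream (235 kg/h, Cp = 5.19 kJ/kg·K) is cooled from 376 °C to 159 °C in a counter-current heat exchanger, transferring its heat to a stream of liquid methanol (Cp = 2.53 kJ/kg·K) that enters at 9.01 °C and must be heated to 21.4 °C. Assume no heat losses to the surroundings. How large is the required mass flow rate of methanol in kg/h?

Heat released by hot stream: Q = 235 × 5.19 × (376 − 159) = 264660 kJ/h
Energy balance on cold side (adiabatic exchanger): Q = ṁ_c·Cp_c·(T_c,out − T_c,in)
ṁ_c = 264660 / [2.53 × (21.4 − 9.01)] = 8443.1 kg/h

ṁ_c = 8440 kg/h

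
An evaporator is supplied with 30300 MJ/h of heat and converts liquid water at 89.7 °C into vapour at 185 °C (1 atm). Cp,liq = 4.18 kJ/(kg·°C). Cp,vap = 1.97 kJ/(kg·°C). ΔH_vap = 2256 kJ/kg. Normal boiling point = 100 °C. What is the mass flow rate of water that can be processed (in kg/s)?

ṁ = 3.41 kg/s

Δh = 4.18×(100−89.7) + 2256 + 1.97×(185−100) = 2466.5 kJ/kg
Q = 30300 MJ/h = 8416.7 kJ/s = 8416.7 kJ/s
ṁ = Q/Δh = 8416.7 / 2466.5 = 3.4124 kg/s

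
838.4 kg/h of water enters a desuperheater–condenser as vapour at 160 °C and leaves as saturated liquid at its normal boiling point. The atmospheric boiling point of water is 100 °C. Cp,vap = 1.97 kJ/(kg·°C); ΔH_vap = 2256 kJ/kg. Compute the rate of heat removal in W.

Q_c = 553000 W

vapour 160→100 °C: -118.2 kJ/kg
condensation at 100 °C: -2256 kJ/kg
Δh = -118.2 + -2256 = -2374.2 kJ/kg
Q = ṁ·Δh = 838.4 kg/h × -2374.2 kJ/kg = -1.9905e+06 kJ/h
|Q| = 552.92 kW = 552920 W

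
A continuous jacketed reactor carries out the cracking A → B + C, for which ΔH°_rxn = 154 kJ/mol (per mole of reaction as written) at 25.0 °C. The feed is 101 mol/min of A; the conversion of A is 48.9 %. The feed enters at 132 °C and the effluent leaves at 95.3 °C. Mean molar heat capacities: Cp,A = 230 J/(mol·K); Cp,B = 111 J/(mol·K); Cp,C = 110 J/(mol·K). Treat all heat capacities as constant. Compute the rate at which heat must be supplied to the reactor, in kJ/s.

Extent of reaction ξ = 0.489 × 101 = 49.389 mol/min
Reaction term: ξ·ΔH°_rxn = 49.389 × 154 = 7605.9 kJ/min
Sensible, feed 132→25 °C: -2485.6 kJ/min
Outlet flows (mol/min): A 51.611, B 49.389, C 49.389
Sensible, products 25→95.3 °C: 1601.8 kJ/min
Q = ΔH = 6722.1 kJ/min = 112.04 kW
Heat supplied = 112.04 kJ/s

Q_in = 112 kJ/s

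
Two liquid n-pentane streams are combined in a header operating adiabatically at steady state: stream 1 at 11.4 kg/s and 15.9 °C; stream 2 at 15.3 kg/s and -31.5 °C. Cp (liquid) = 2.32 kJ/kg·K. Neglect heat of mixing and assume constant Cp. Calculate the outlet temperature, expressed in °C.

No heat crosses the boundary, so H_out = H_in.
Σ ṁᵢCp,ᵢTᵢ = 11.4×2.32×15.9 + 15.3×2.32×-31.5 = -697.6
Σ ṁᵢCp,ᵢ = 11.4×2.32 + 15.3×2.32 = 61.944
T_out = -697.6 / 61.944 = -11.262 °C

T_out = -11.3 °C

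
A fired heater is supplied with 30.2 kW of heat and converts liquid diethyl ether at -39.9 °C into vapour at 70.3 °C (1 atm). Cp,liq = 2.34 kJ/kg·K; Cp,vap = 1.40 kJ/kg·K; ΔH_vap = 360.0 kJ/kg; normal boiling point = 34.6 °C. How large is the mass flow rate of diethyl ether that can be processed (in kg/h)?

ṁ = 186 kg/h

Δh = 2.34×(34.6−-39.9) + 360.0 + 1.40×(70.3−34.6) = 584.31 kJ/kg
Q = 30.2 kW = 30.2 kJ/s = 108720 kJ/h
ṁ = Q/Δh = 108720 / 584.31 = 186.07 kg/h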